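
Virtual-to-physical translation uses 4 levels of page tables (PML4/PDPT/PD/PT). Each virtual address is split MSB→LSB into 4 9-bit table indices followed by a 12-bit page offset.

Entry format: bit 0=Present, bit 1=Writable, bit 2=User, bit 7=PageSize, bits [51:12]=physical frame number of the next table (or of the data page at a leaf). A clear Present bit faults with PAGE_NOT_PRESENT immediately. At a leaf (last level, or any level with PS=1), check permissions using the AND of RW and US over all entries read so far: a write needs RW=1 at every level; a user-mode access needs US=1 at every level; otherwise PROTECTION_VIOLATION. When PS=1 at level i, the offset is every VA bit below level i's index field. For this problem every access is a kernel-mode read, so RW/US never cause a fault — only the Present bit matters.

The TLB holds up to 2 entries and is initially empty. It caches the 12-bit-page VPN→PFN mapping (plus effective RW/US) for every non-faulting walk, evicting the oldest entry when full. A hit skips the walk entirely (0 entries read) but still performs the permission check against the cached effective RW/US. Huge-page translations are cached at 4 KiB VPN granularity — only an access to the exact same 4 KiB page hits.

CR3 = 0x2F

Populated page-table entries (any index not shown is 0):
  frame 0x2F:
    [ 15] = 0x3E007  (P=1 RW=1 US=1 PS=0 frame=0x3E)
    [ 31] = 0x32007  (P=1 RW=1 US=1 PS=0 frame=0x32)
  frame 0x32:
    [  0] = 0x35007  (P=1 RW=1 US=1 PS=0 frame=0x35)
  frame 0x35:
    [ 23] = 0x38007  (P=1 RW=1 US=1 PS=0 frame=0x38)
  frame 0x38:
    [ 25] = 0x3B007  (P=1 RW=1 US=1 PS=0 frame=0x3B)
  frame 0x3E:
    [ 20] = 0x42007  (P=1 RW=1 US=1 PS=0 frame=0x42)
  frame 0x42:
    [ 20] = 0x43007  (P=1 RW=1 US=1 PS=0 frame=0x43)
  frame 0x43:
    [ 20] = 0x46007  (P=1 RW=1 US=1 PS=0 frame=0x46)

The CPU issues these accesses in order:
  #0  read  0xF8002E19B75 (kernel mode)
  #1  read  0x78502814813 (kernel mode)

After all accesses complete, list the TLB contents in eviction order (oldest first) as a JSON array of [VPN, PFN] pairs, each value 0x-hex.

Trace:
#0 VA=0xF8002E19B75 (r,kernel):
  [0] read 0x2F idx=31: raw=0x32007 flags P=1 W=1 U=1 S=0
  [1] read 0x32 idx=0: raw=0x35007 flags P=1 W=1 U=1 S=0
  [2] read 0x35 idx=23: raw=0x38007 flags P=1 W=1 U=1 S=0
  [3] read 0x38 idx=25: raw=0x3B007 flags P=1 W=1 U=1 S=0
  ✓ 0x3BB75  — 4 lookups
#1 VA=0x78502814813 (r,kernel):
  [0] read 0x2F idx=15: raw=0x3E007 flags P=1 W=1 U=1 S=0
  [1] read 0x3E idx=20: raw=0x42007 flags P=1 W=1 U=1 S=0
  [2] read 0x42 idx=20: raw=0x43007 flags P=1 W=1 U=1 S=0
  [3] read 0x43 idx=20: raw=0x46007 flags P=1 W=1 U=1 S=0
  ✓ 0x46813  — 4 lookups

TLB: [["0xF8002E19", "0x3B"], ["0x78502814", "0x46"]]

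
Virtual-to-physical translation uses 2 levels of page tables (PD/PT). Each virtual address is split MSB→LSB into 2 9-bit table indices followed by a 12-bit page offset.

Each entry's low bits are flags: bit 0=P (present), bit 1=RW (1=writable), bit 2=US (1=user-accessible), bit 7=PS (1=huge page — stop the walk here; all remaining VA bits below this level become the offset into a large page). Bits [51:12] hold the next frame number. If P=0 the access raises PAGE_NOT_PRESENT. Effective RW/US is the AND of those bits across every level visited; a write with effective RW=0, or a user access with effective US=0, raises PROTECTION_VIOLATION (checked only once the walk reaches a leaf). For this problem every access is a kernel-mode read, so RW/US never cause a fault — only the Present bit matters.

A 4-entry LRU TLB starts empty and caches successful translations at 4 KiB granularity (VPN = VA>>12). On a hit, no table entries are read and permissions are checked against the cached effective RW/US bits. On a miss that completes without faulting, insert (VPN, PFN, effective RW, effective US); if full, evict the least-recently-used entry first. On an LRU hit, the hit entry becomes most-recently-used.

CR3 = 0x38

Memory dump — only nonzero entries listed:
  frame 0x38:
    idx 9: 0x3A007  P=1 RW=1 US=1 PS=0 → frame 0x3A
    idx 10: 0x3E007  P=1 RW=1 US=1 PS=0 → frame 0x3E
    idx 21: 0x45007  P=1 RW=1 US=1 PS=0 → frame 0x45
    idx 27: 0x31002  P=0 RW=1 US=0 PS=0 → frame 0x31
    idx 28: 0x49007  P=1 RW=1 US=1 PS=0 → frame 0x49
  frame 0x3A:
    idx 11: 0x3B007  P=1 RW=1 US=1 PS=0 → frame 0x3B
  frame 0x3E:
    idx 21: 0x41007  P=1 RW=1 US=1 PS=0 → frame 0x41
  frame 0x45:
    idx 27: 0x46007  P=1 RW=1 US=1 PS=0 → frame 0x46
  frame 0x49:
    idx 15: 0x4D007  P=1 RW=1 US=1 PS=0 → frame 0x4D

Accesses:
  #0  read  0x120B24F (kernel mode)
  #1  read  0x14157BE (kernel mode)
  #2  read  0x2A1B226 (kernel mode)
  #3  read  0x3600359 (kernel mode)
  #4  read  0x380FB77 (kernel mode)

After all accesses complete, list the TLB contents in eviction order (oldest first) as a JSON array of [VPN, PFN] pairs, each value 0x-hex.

Trace:
#0 VA=0x120B24F (r,kernel):
  lvl0: tbl 0x38, slot 9 ⇒ 0x3A007 (P1/RW1/US1/PS0)
  lvl1: tbl 0x3A, slot 11 ⇒ 0x3B007 (P1/RW1/US1/PS0)
  → PA=0x3B24F  (2 entries read)
#1 VA=0x14157BE (r,kernel):
  lvl0: tbl 0x38, slot 10 ⇒ 0x3E007 (P1/RW1/US1/PS0)
  lvl1: tbl 0x3E, slot 21 ⇒ 0x41007 (P1/RW1/US1/PS0)
  → PA=0x417BE  (2 entries read)
#2 VA=0x2A1B226 (r,kernel):
  lvl0: tbl 0x38, slot 21 ⇒ 0x45007 (P1/RW1/US1/PS0)
  lvl1: tbl 0x45, slot 27 ⇒ 0x46007 (P1/RW1/US1/PS0)
  → PA=0x46226  (2 entries read)
#3 VA=0x3600359 (r,kernel):
  lvl0: tbl 0x38, slot 27 ⇒ 0x31002 (P0/RW1/US0/PS0)
  → PAGE_NOT_PRESENT  (1 entries read)
#4 VA=0x380FB77 (r,kernel):
  lvl0: tbl 0x38, slot 28 ⇒ 0x49007 (P1/RW1/US1/PS0)
  lvl1: tbl 0x49, slot 15 ⇒ 0x4D007 (P1/RW1/US1/PS0)
  → PA=0x4DB77  (2 entries read)

TLB: [["0x120B", "0x3B"], ["0x1415", "0x41"], ["0x2A1B", "0x46"], ["0x380F", "0x4D"]]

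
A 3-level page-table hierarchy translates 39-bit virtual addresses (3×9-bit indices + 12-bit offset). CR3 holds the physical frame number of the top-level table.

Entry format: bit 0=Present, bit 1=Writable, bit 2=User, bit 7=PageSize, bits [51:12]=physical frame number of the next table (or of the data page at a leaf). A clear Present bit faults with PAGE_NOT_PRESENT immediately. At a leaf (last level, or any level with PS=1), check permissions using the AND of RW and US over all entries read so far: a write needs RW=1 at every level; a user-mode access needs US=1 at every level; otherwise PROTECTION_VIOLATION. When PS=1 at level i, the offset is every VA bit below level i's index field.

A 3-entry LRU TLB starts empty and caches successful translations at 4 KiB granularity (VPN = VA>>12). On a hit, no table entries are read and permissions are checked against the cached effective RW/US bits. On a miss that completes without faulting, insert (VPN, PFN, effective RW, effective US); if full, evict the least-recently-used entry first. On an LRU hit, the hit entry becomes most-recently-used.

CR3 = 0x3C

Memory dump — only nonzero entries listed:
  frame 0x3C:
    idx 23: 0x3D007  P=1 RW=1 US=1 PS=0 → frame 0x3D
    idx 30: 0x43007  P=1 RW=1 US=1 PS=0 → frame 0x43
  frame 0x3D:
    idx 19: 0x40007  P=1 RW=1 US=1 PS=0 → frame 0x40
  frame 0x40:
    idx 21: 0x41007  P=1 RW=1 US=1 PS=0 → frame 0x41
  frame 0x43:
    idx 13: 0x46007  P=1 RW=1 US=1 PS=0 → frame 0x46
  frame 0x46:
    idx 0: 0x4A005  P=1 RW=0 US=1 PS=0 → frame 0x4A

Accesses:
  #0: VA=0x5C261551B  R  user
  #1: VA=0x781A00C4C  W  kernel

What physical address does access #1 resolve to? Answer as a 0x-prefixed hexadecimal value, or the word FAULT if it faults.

Walk each access:
#0 VA=0x5C261551B (r,user):
  [0] read 0x3C idx=23: raw=0x3D007 flags P=1 W=1 U=1 S=0
  [1] read 0x3D idx=19: raw=0x40007 flags P=1 W=1 U=1 S=0
  [2] read 0x40 idx=21: raw=0x41007 flags P=1 W=1 U=1 S=0
  ✓ 0x4151B  — 3 lookups
#1 VA=0x781A00C4C (w,kernel):
  [0] read 0x3C idx=30: raw=0x43007 flags P=1 W=1 U=1 S=0
  [1] read 0x43 idx=13: raw=0x46007 flags P=1 W=1 U=1 S=0
  [2] read 0x46 idx=0: raw=0x4A005 flags P=1 W=0 U=1 S=0
  ✗ PROTECTION_VIOLATION  [3 reads]

Access #1 PA: FAULT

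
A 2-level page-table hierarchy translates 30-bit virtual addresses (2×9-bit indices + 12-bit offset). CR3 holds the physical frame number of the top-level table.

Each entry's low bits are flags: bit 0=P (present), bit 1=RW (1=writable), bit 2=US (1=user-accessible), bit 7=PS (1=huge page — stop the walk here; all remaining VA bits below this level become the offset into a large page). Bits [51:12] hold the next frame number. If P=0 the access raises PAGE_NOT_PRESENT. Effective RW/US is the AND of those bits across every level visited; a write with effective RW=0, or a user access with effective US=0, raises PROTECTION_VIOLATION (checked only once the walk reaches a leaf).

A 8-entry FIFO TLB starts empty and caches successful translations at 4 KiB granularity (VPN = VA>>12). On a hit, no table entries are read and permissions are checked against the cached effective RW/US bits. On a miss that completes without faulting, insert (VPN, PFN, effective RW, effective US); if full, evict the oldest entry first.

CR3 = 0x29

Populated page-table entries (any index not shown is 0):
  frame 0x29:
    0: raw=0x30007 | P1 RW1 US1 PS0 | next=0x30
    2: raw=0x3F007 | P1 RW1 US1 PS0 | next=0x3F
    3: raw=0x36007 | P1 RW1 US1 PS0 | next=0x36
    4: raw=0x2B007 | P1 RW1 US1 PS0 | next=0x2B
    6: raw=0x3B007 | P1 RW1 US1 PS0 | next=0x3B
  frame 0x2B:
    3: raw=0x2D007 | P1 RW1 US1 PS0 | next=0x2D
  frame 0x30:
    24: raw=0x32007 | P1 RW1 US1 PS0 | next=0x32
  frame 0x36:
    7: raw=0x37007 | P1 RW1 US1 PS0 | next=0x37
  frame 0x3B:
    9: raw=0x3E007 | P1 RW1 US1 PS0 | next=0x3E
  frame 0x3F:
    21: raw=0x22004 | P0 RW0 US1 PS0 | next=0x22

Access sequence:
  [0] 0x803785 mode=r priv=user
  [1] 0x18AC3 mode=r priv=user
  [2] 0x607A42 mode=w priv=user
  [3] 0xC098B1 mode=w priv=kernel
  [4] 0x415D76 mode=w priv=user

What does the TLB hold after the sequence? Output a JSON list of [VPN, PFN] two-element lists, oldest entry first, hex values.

Walk each access:
#0 VA=0x803785 (r,user):
  L0: frame=0x29 idx=4 entry=0x2B007 [P=1 RW=1 US=1 PS=0]
  L1: frame=0x2B idx=3 entry=0x2D007 [P=1 RW=1 US=1 PS=0]
  → PA=0x2D785  (2 entries read)
#1 VA=0x18AC3 (r,user):
  L0: frame=0x29 idx=0 entry=0x30007 [P=1 RW=1 US=1 PS=0]
  L1: frame=0x30 idx=24 entry=0x32007 [P=1 RW=1 US=1 PS=0]
  → PA=0x32AC3  (2 entries read)
#2 VA=0x607A42 (w,user):
  L0: frame=0x29 idx=3 entry=0x36007 [P=1 RW=1 US=1 PS=0]
  L1: frame=0x36 idx=7 entry=0x37007 [P=1 RW=1 US=1 PS=0]
  → PA=0x37A42  (2 entries read)
#3 VA=0xC098B1 (w,kernel):
  L0: frame=0x29 idx=6 entry=0x3B007 [P=1 RW=1 US=1 PS=0]
  L1: frame=0x3B idx=9 entry=0x3E007 [P=1 RW=1 US=1 PS=0]
  → PA=0x3E8B1  (2 entries read)
#4 VA=0x415D76 (w,user):
  L0: frame=0x29 idx=2 entry=0x3F007 [P=1 RW=1 US=1 PS=0]
  L1: frame=0x3F idx=21 entry=0x22004 [P=0 RW=0 US=1 PS=0]
  → PAGE_NOT_PRESENT  (2 entries read)

TLB: [["0x803", "0x2D"], ["0x18", "0x32"], ["0x607", "0x37"], ["0xC09", "0x3E"]]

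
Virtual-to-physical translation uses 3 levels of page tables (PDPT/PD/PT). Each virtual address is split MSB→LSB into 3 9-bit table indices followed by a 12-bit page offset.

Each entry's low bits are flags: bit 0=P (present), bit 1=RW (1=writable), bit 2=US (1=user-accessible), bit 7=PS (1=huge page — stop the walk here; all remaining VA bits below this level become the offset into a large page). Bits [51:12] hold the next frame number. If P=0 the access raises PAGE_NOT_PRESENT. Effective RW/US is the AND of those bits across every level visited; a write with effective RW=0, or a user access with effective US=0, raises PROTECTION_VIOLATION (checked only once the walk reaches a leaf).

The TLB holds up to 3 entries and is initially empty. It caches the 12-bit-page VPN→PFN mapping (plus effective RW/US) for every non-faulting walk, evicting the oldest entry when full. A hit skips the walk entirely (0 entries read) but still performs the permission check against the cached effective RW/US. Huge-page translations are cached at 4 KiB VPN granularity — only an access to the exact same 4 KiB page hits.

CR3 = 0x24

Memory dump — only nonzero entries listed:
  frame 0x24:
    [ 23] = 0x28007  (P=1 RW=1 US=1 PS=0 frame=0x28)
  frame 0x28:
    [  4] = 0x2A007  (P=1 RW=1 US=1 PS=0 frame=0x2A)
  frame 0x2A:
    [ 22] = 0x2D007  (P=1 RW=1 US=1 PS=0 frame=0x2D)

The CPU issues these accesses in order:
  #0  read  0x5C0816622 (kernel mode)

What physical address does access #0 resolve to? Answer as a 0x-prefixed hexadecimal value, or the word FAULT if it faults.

Per-access translation:
#0 VA=0x5C0816622 (r,kernel):
  L0 @0x24[23] → 0x28007  P=1,RW=1,US=1,PS=0
  L1 @0x28[4] → 0x2A007  P=1,RW=1,US=1,PS=0
  L2 @0x2A[22] → 0x2D007  P=1,RW=1,US=1,PS=0
  → PA=0x2D622  (3 entries read)

Access #0 PA: 0x2D622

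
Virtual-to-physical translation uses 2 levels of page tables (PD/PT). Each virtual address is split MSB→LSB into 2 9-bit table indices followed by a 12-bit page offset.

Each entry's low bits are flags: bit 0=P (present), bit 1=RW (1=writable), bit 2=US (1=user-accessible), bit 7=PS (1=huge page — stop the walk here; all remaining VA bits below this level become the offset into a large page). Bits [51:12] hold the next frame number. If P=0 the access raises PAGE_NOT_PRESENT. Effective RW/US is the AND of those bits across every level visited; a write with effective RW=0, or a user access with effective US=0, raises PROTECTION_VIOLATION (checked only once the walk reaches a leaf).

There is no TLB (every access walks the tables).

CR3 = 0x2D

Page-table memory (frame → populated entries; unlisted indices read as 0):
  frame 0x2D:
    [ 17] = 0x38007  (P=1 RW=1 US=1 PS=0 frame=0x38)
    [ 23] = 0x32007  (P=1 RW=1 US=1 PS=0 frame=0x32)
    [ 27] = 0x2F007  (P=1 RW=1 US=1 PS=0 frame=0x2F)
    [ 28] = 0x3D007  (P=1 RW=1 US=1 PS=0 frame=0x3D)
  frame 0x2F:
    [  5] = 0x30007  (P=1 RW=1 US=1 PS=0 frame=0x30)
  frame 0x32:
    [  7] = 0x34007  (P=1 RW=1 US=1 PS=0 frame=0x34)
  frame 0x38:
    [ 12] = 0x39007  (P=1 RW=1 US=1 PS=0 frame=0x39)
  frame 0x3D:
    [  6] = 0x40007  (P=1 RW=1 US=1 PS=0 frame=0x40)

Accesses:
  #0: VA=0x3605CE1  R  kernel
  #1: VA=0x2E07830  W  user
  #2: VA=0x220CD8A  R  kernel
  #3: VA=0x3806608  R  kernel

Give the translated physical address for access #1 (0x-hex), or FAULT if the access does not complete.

Per-access translation:
#0 VA=0x3605CE1 (r,kernel):
  lvl0: tbl 0x2D, slot 27 ⇒ 0x2F007 (P1/RW1/US1/PS0)
  lvl1: tbl 0x2F, slot 5 ⇒ 0x30007 (P1/RW1/US1/PS0)
  ⇒ phys 0x30CE1  [2 reads]
#1 VA=0x2E07830 (w,user):
  lvl0: tbl 0x2D, slot 23 ⇒ 0x32007 (P1/RW1/US1/PS0)
  lvl1: tbl 0x32, slot 7 ⇒ 0x34007 (P1/RW1/US1/PS0)
  ⇒ phys 0x34830  [2 reads]
#2 VA=0x220CD8A (r,kernel):
  lvl0: tbl 0x2D, slot 17 ⇒ 0x38007 (P1/RW1/US1/PS0)
  lvl1: tbl 0x38, slot 12 ⇒ 0x39007 (P1/RW1/US1/PS0)
  ⇒ phys 0x39D8A  [2 reads]
#3 VA=0x3806608 (r,kernel):
  lvl0: tbl 0x2D, slot 28 ⇒ 0x3D007 (P1/RW1/US1/PS0)
  lvl1: tbl 0x3D, slot 6 ⇒ 0x40007 (P1/RW1/US1/PS0)
  ⇒ phys 0x40608  [2 reads]

Access #1 PA: 0x34830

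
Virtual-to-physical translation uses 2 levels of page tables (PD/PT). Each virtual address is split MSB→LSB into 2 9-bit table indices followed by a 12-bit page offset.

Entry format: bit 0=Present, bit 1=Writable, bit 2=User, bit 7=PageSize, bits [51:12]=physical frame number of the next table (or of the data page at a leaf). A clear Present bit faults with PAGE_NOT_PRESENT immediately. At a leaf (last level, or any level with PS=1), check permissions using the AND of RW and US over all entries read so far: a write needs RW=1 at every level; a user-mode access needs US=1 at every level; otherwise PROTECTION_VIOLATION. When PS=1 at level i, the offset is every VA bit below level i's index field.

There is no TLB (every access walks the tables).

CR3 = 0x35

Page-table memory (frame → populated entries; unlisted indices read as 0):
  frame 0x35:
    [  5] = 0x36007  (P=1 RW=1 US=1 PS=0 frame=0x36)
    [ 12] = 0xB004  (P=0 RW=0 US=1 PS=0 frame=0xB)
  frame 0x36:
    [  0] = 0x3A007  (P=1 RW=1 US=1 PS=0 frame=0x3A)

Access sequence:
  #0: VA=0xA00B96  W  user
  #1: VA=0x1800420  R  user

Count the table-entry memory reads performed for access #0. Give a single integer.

Walk each access:
#0 VA=0xA00B96 (w,user):
  L0 @0x35[5] → 0x36007  P=1,RW=1,US=1,PS=0
  L1 @0x36[0] → 0x3A007  P=1,RW=1,US=1,PS=0
  → PA=0x3AB96  (2 entries read)
#1 VA=0x1800420 (r,user):
  L0 @0x35[12] → 0xB004  P=0,RW=0,US=1,PS=0
  ⇒ fault: PAGE_NOT_PRESENT  — 1 lookups

Entries read for #0: 2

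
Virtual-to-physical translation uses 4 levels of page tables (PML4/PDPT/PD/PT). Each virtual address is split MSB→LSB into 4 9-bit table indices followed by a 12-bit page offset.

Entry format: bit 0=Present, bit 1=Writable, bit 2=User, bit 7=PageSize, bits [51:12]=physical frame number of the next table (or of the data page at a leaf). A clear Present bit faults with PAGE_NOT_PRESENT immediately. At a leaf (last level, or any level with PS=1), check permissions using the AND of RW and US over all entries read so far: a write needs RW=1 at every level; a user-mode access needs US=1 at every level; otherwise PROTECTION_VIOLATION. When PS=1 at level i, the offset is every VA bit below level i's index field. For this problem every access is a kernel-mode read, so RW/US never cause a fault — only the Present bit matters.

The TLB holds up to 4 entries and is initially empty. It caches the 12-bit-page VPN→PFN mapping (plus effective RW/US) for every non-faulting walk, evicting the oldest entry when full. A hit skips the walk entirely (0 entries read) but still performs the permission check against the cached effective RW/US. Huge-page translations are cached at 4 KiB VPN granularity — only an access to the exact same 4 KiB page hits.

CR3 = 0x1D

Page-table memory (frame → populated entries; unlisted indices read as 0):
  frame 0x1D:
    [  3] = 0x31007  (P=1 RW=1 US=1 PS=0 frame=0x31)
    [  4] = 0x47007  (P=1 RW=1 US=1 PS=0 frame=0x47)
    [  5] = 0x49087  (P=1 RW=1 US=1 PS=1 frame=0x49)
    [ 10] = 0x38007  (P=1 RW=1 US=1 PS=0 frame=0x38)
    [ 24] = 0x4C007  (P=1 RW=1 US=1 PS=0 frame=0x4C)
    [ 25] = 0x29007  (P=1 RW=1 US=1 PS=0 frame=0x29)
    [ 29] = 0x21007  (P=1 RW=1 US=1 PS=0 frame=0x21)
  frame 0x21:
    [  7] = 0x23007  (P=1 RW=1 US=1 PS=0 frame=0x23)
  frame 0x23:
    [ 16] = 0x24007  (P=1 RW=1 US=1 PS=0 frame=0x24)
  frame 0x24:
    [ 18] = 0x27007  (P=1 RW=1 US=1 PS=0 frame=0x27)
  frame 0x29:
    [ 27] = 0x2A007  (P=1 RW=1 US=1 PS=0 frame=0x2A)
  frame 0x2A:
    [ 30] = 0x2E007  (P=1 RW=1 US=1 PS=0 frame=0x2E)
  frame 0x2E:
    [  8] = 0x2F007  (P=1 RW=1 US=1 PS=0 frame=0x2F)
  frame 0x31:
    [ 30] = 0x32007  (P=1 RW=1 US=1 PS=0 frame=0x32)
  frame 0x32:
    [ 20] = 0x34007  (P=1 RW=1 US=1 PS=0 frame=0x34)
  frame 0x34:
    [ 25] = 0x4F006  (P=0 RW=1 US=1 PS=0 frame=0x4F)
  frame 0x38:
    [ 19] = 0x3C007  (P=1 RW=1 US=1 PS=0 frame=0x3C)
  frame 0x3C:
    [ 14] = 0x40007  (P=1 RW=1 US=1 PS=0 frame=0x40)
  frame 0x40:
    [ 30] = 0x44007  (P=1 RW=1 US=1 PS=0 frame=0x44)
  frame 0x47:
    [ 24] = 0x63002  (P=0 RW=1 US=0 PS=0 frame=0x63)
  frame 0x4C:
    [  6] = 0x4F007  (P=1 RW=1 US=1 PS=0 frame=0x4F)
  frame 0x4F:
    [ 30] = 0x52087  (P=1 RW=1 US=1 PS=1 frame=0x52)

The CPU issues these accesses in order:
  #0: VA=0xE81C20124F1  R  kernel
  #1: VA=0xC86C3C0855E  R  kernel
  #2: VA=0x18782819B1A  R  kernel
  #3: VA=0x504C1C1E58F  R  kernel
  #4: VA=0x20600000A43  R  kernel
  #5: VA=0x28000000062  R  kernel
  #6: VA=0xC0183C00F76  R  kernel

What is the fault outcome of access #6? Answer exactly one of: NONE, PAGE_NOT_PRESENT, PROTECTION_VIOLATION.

Walk each access:
#0 VA=0xE81C20124F1 (r,kernel):
  lvl0: tbl 0x1D, slot 29 ⇒ 0x21007 (P1/RW1/US1/PS0)
  lvl1: tbl 0x21, slot 7 ⇒ 0x23007 (P1/RW1/US1/PS0)
  lvl2: tbl 0x23, slot 16 ⇒ 0x24007 (P1/RW1/US1/PS0)
  lvl3: tbl 0x24, slot 18 ⇒ 0x27007 (P1/RW1/US1/PS0)
  → PA=0x274F1  (4 entries read)
#1 VA=0xC86C3C0855E (r,kernel):
  lvl0: tbl 0x1D, slot 25 ⇒ 0x29007 (P1/RW1/US1/PS0)
  lvl1: tbl 0x29, slot 27 ⇒ 0x2A007 (P1/RW1/US1/PS0)
  lvl2: tbl 0x2A, slot 30 ⇒ 0x2E007 (P1/RW1/US1/PS0)
  lvl3: tbl 0x2E, slot 8 ⇒ 0x2F007 (P1/RW1/US1/PS0)
  → PA=0x2F55E  (4 entries read)
#2 VA=0x18782819B1A (r,kernel):
  lvl0: tbl 0x1D, slot 3 ⇒ 0x31007 (P1/RW1/US1/PS0)
  lvl1: tbl 0x31, slot 30 ⇒ 0x32007 (P1/RW1/US1/PS0)
  lvl2: tbl 0x32, slot 20 ⇒ 0x34007 (P1/RW1/US1/PS0)
  lvl3: tbl 0x34, slot 25 ⇒ 0x4F006 (P0/RW1/US1/PS0)
  ⇒ fault: PAGE_NOT_PRESENT  — 4 lookups
#3 VA=0x504C1C1E58F (r,kernel):
  lvl0: tbl 0x1D, slot 10 ⇒ 0x38007 (P1/RW1/US1/PS0)
  lvl1: tbl 0x38, slot 19 ⇒ 0x3C007 (P1/RW1/US1/PS0)
  lvl2: tbl 0x3C, slot 14 ⇒ 0x40007 (P1/RW1/US1/PS0)
  lvl3: tbl 0x40, slot 30 ⇒ 0x44007 (P1/RW1/US1/PS0)
  → PA=0x4458F  (4 entries read)
#4 VA=0x20600000A43 (r,kernel):
  lvl0: tbl 0x1D, slot 4 ⇒ 0x47007 (P1/RW1/US1/PS0)
  lvl1: tbl 0x47, slot 24 ⇒ 0x63002 (P0/RW1/US0/PS0)
  ⇒ fault: PAGE_NOT_PRESENT  — 2 lookups
#5 VA=0x28000000062 (r,kernel):
  lvl0: tbl 0x1D, slot 5 ⇒ 0x49087 (P1/RW1/US1/PS1)
  → PA=0x49062 (huge @L0)  (1 entries read)
#6 VA=0xC0183C00F76 (r,kernel):
  lvl0: tbl 0x1D, slot 24 ⇒ 0x4C007 (P1/RW1/US1/PS0)
  lvl1: tbl 0x4C, slot 6 ⇒ 0x4F007 (P1/RW1/US1/PS0)
  lvl2: tbl 0x4F, slot 30 ⇒ 0x52087 (P1/RW1/US1/PS1)
  → PA=0x52F76 (huge @L2)  (3 entries read)

Access #6 fault: NONE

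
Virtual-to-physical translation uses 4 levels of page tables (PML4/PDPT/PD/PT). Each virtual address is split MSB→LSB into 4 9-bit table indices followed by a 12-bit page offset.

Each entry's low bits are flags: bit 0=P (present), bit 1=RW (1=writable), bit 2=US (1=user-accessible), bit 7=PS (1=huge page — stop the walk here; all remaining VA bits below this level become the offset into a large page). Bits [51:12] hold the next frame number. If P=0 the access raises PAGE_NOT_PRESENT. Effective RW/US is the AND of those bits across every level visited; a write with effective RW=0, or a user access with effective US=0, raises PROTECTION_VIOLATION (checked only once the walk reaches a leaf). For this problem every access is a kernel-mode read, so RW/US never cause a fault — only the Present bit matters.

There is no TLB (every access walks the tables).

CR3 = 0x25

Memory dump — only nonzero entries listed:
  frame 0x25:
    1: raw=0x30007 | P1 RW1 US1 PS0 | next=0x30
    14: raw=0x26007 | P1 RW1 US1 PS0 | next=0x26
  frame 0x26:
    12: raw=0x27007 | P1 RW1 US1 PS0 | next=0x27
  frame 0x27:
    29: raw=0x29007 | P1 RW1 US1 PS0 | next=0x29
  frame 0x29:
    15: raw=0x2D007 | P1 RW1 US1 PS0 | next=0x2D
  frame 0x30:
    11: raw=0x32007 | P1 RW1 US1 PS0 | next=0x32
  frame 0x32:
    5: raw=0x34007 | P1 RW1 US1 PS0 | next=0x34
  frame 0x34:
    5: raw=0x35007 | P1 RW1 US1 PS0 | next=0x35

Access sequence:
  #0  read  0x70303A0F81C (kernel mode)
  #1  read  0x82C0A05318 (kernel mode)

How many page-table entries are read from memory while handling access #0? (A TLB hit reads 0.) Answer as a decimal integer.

Per-access translation:
#0 VA=0x70303A0F81C (r,kernel):
  L0 @0x25[14] → 0x26007  P=1,RW=1,US=1,PS=0
  L1 @0x26[12] → 0x27007  P=1,RW=1,US=1,PS=0
  L2 @0x27[29] → 0x29007  P=1,RW=1,US=1,PS=0
  L3 @0x29[15] → 0x2D007  P=1,RW=1,US=1,PS=0
  ✓ 0x2D81C  — 4 lookups
#1 VA=0x82C0A05318 (r,kernel):
  L0 @0x25[1] → 0x30007  P=1,RW=1,US=1,PS=0
  L1 @0x30[11] → 0x32007  P=1,RW=1,US=1,PS=0
  L2 @0x32[5] → 0x34007  P=1,RW=1,US=1,PS=0
  L3 @0x34[5] → 0x35007  P=1,RW=1,US=1,PS=0
  ✓ 0x35318  — 4 lookups

Entries read for #0: 4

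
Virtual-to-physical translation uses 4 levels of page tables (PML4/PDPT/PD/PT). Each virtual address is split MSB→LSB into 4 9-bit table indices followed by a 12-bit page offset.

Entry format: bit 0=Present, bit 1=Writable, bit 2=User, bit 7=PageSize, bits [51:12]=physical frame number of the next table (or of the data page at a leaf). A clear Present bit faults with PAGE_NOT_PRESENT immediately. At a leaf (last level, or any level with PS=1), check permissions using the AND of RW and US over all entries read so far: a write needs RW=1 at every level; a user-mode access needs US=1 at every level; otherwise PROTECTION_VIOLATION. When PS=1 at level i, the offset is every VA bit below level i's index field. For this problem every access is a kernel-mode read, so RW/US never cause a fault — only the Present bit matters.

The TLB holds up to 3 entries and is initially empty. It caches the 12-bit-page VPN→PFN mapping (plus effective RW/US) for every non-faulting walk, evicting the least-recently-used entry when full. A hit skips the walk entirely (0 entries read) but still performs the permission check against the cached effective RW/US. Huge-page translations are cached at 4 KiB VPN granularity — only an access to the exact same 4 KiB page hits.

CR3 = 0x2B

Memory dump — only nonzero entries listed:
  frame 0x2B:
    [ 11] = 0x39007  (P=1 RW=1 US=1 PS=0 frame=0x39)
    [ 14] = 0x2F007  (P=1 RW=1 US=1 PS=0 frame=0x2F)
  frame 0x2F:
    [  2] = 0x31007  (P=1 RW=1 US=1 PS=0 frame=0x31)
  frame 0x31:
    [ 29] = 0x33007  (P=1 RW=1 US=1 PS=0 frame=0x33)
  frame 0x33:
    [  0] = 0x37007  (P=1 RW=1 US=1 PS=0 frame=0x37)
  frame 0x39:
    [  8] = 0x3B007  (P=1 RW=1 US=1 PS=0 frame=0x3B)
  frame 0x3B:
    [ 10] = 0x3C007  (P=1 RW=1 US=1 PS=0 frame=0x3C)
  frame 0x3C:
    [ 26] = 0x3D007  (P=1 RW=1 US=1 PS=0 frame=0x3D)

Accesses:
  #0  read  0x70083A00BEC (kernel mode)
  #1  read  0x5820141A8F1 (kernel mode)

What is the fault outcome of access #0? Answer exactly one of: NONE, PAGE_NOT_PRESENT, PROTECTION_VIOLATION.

Per-access translation:
#0 VA=0x70083A00BEC (r,kernel):
  [0] read 0x2B idx=14: raw=0x2F007 flags P=1 W=1 U=1 S=0
  [1] read 0x2F idx=2: raw=0x31007 flags P=1 W=1 U=1 S=0
  [2] read 0x31 idx=29: raw=0x33007 flags P=1 W=1 U=1 S=0
  [3] read 0x33 idx=0: raw=0x37007 flags P=1 W=1 U=1 S=0
  → PA=0x37BEC  (4 entries read)
#1 VA=0x5820141A8F1 (r,kernel):
  [0] read 0x2B idx=11: raw=0x39007 flags P=1 W=1 U=1 S=0
  [1] read 0x39 idx=8: raw=0x3B007 flags P=1 W=1 U=1 S=0
  [2] read 0x3B idx=10: raw=0x3C007 flags P=1 W=1 U=1 S=0
  [3] read 0x3C idx=26: raw=0x3D007 flags P=1 W=1 U=1 S=0
  → PA=0x3D8F1  (4 entries read)

Access #0 fault: NONE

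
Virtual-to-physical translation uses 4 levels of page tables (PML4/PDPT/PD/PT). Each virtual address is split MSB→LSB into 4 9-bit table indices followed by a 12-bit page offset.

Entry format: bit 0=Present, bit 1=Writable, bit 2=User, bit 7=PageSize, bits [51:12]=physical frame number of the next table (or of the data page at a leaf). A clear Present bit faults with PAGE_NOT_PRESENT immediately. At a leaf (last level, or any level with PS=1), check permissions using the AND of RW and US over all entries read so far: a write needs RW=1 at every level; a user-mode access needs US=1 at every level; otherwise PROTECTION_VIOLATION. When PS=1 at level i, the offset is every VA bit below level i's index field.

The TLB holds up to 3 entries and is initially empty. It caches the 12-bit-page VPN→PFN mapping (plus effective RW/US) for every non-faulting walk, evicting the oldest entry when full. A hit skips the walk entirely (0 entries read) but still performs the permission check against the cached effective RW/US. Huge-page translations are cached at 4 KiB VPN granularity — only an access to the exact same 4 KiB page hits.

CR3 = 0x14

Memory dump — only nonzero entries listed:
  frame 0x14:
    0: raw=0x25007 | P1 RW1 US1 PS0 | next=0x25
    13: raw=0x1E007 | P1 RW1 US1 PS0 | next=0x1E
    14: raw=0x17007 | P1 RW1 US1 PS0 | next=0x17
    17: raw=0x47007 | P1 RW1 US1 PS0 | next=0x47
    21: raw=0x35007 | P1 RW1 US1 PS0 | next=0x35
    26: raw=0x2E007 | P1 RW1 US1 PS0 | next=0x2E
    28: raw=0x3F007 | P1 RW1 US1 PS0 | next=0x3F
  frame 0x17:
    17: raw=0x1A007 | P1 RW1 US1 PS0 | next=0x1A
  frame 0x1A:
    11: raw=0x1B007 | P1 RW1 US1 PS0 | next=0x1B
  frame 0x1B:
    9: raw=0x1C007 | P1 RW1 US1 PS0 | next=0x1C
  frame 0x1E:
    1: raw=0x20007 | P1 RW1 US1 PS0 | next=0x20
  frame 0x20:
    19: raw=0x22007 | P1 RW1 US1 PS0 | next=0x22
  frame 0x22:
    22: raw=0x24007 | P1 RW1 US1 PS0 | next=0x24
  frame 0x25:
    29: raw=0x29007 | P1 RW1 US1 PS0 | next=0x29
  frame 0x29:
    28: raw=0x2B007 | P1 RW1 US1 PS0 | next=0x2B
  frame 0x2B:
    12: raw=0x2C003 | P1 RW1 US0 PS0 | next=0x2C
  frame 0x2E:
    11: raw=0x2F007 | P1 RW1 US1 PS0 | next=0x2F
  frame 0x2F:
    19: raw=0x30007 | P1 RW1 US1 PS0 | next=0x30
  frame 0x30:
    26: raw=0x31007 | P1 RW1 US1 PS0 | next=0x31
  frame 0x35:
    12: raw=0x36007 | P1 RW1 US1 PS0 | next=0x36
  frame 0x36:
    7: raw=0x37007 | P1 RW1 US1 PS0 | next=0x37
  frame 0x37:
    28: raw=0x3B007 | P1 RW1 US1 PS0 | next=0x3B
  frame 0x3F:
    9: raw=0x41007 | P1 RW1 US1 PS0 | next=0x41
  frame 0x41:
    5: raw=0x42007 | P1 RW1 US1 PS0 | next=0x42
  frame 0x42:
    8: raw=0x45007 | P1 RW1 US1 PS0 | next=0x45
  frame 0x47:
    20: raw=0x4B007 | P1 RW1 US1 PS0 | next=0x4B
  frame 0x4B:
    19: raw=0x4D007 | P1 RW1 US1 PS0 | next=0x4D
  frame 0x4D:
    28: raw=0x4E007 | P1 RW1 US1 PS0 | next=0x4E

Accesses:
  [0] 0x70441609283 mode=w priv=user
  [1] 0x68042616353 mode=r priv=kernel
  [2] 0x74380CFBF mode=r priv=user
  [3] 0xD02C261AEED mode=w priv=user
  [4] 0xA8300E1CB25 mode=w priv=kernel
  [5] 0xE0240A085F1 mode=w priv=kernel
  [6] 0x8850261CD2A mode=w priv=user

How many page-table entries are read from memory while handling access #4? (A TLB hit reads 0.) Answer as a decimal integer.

Trace:
#0 VA=0x70441609283 (w,user):
  [0] read 0x14 idx=14: raw=0x17007 flags P=1 W=1 U=1 S=0
  [1] read 0x17 idx=17: raw=0x1A007 flags P=1 W=1 U=1 S=0
  [2] read 0x1A idx=11: raw=0x1B007 flags P=1 W=1 U=1 S=0
  [3] read 0x1B idx=9: raw=0x1C007 flags P=1 W=1 U=1 S=0
  → PA=0x1C283  (4 entries read)
#1 VA=0x68042616353 (r,kernel):
  [0] read 0x14 idx=13: raw=0x1E007 flags P=1 W=1 U=1 S=0
  [1] read 0x1E idx=1: raw=0x20007 flags P=1 W=1 U=1 S=0
  [2] read 0x20 idx=19: raw=0x22007 flags P=1 W=1 U=1 S=0
  [3] read 0x22 idx=22: raw=0x24007 flags P=1 W=1 U=1 S=0
  → PA=0x24353  (4 entries read)
#2 VA=0x74380CFBF (r,user):
  [0] read 0x14 idx=0: raw=0x25007 flags P=1 W=1 U=1 S=0
  [1] read 0x25 idx=29: raw=0x29007 flags P=1 W=1 U=1 S=0
  [2] read 0x29 idx=28: raw=0x2B007 flags P=1 W=1 U=1 S=0
  [3] read 0x2B idx=12: raw=0x2C003 flags P=1 W=1 U=0 S=0
  ⇒ fault: PROTECTION_VIOLATION  — 4 lookups
#3 VA=0xD02C261AEED (w,user):
  [0] read 0x14 idx=26: raw=0x2E007 flags P=1 W=1 U=1 S=0
  [1] read 0x2E idx=11: raw=0x2F007 flags P=1 W=1 U=1 S=0
  [2] read 0x2F idx=19: raw=0x30007 flags P=1 W=1 U=1 S=0
  [3] read 0x30 idx=26: raw=0x31007 flags P=1 W=1 U=1 S=0
  → PA=0x31EED  (4 entries read)
#4 VA=0xA8300E1CB25 (w,kernel):
  [0] read 0x14 idx=21: raw=0x35007 flags P=1 W=1 U=1 S=0
  [1] read 0x35 idx=12: raw=0x36007 flags P=1 W=1 U=1 S=0
  [2] read 0x36 idx=7: raw=0x37007 flags P=1 W=1 U=1 S=0
  [3] read 0x37 idx=28: raw=0x3B007 flags P=1 W=1 U=1 S=0
  → PA=0x3BB25  (4 entries read)
#5 VA=0xE0240A085F1 (w,kernel):
  [0] read 0x14 idx=28: raw=0x3F007 flags P=1 W=1 U=1 S=0
  [1] read 0x3F idx=9: raw=0x41007 flags P=1 W=1 U=1 S=0
  [2] read 0x41 idx=5: raw=0x42007 flags P=1 W=1 U=1 S=0
  [3] read 0x42 idx=8: raw=0x45007 flags P=1 W=1 U=1 S=0
  → PA=0x455F1  (4 entries read)
#6 VA=0x8850261CD2A (w,user):
  [0] read 0x14 idx=17: raw=0x47007 flags P=1 W=1 U=1 S=0
  [1] read 0x47 idx=20: raw=0x4B007 flags P=1 W=1 U=1 S=0
  [2] read 0x4B idx=19: raw=0x4D007 flags P=1 W=1 U=1 S=0
  [3] read 0x4D idx=28: raw=0x4E007 flags P=1 W=1 U=1 S=0
  → PA=0x4ED2A  (4 entries read)

Entries read for #4: 4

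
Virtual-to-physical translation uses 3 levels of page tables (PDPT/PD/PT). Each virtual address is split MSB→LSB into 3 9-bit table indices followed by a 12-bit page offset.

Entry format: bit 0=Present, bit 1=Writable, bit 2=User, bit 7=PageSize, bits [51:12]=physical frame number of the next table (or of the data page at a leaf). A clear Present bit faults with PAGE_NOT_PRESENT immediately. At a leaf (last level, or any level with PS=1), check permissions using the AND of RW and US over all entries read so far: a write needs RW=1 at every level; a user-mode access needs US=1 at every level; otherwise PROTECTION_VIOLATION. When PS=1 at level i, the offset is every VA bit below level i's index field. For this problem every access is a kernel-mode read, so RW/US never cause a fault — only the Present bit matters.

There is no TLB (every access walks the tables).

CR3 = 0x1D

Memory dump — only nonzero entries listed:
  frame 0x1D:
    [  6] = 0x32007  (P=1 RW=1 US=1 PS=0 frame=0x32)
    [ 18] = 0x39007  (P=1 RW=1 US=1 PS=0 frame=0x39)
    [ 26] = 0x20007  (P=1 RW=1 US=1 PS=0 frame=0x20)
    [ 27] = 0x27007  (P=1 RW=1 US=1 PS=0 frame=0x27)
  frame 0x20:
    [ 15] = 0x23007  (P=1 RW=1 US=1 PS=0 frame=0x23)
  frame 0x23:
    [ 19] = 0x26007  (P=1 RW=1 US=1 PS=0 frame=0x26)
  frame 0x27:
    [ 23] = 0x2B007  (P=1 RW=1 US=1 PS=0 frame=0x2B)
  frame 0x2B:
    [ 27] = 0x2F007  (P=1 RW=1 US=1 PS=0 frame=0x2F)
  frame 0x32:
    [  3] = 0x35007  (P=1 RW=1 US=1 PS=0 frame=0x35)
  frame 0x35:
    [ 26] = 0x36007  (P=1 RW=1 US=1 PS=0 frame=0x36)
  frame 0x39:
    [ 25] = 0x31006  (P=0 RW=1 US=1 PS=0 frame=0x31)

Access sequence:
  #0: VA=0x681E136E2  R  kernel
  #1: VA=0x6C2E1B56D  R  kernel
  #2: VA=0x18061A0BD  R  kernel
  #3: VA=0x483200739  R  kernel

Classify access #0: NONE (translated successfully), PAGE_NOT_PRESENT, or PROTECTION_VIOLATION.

Per-access translation:
#0 VA=0x681E136E2 (r,kernel):
  L0 @0x1D[26] → 0x20007  P=1,RW=1,US=1,PS=0
  L1 @0x20[15] → 0x23007  P=1,RW=1,US=1,PS=0
  L2 @0x23[19] → 0x26007  P=1,RW=1,US=1,PS=0
  → PA=0x266E2  (3 entries read)
#1 VA=0x6C2E1B56D (r,kernel):
  L0 @0x1D[27] → 0x27007  P=1,RW=1,US=1,PS=0
  L1 @0x27[23] → 0x2B007  P=1,RW=1,US=1,PS=0
  L2 @0x2B[27] → 0x2F007  P=1,RW=1,US=1,PS=0
  → PA=0x2F56D  (3 entries read)
#2 VA=0x18061A0BD (r,kernel):
  L0 @0x1D[6] → 0x32007  P=1,RW=1,US=1,PS=0
  L1 @0x32[3] → 0x35007  P=1,RW=1,US=1,PS=0
  L2 @0x35[26] → 0x36007  P=1,RW=1,US=1,PS=0
  → PA=0x360BD  (3 entries read)
#3 VA=0x483200739 (r,kernel):
  L0 @0x1D[18] → 0x39007  P=1,RW=1,US=1,PS=0
  L1 @0x39[25] → 0x31006  P=0,RW=1,US=1,PS=0
  ✗ PAGE_NOT_PRESENT  [2 reads]

Access #0 fault: NONE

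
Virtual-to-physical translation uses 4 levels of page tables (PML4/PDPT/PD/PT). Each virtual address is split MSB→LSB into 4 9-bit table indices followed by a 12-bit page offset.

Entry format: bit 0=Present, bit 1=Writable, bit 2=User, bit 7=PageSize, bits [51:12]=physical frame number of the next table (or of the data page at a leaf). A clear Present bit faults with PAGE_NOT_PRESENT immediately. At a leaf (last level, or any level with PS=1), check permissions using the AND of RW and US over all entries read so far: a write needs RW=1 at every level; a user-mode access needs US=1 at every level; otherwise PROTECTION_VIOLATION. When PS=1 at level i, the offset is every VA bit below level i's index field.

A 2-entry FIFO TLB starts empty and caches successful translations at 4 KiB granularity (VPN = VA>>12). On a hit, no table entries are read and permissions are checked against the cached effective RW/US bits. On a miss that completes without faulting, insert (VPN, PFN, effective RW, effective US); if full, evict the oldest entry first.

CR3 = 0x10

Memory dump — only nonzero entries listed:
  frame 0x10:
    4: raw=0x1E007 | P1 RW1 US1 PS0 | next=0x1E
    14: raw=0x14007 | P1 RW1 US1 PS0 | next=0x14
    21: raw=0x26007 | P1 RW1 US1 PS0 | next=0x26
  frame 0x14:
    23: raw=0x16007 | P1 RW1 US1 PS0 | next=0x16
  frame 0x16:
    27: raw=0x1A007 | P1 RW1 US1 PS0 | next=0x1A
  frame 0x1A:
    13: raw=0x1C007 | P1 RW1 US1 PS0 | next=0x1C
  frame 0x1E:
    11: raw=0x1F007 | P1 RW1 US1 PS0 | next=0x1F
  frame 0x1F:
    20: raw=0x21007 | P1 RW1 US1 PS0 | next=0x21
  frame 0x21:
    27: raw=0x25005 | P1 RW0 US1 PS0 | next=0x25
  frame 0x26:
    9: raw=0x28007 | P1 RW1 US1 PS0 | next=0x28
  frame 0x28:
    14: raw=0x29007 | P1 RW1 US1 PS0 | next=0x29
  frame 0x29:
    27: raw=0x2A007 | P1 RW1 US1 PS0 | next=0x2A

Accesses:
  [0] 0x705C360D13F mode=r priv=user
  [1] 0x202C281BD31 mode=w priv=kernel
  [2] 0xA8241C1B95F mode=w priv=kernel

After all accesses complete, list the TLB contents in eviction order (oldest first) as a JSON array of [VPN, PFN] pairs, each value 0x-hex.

Trace:
#0 VA=0x705C360D13F (r,user):
  [0] read 0x10 idx=14: raw=0x14007 flags P=1 W=1 U=1 S=0
  [1] read 0x14 idx=23: raw=0x16007 flags P=1 W=1 U=1 S=0
  [2] read 0x16 idx=27: raw=0x1A007 flags P=1 W=1 U=1 S=0
  [3] read 0x1A idx=13: raw=0x1C007 flags P=1 W=1 U=1 S=0
  → PA=0x1C13F  (4 entries read)
#1 VA=0x202C281BD31 (w,kernel):
  [0] read 0x10 idx=4: raw=0x1E007 flags P=1 W=1 U=1 S=0
  [1] read 0x1E idx=11: raw=0x1F007 flags P=1 W=1 U=1 S=0
  [2] read 0x1F idx=20: raw=0x21007 flags P=1 W=1 U=1 S=0
  [3] read 0x21 idx=27: raw=0x25005 flags P=1 W=0 U=1 S=0
  ✗ PROTECTION_VIOLATION  [4 reads]
#2 VA=0xA8241C1B95F (w,kernel):
  [0] read 0x10 idx=21: raw=0x26007 flags P=1 W=1 U=1 S=0
  [1] read 0x26 idx=9: raw=0x28007 flags P=1 W=1 U=1 S=0
  [2] read 0x28 idx=14: raw=0x29007 flags P=1 W=1 U=1 S=0
  [3] read 0x29 idx=27: raw=0x2A007 flags P=1 W=1 U=1 S=0
  → PA=0x2A95F  (4 entries read)

TLB: [["0x705C360D", "0x1C"], ["0xA8241C1B", "0x2A"]]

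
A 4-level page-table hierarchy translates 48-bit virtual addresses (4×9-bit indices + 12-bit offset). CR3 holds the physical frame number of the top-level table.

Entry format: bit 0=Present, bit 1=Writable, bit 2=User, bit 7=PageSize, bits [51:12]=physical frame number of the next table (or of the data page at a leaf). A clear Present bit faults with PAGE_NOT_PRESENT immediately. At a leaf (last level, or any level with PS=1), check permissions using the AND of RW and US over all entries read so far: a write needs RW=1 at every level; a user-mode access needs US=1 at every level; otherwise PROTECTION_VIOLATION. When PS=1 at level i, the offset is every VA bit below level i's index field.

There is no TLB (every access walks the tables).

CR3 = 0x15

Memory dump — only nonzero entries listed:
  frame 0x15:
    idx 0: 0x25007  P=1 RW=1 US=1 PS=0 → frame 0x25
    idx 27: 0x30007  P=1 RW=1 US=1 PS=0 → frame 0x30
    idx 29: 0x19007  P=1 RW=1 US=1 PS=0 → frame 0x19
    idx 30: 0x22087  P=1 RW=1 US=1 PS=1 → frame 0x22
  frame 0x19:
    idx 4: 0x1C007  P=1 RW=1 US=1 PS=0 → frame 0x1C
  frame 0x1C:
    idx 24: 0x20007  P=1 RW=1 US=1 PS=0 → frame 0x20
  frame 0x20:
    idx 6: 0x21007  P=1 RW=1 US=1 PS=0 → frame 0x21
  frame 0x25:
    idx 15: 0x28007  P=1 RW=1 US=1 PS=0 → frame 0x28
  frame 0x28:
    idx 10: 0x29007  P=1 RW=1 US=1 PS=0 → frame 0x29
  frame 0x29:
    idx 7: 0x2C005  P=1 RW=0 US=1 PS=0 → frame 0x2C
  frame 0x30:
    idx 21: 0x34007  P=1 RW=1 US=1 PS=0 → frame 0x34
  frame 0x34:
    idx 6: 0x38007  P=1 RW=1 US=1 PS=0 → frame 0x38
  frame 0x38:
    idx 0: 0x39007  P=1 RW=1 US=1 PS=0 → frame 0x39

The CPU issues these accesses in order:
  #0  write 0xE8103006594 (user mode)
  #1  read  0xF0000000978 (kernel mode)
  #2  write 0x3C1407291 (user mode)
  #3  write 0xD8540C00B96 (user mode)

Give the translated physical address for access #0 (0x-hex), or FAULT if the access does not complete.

Walk each access:
#0 VA=0xE8103006594 (w,user):
  [0] read 0x15 idx=29: raw=0x19007 flags P=1 W=1 U=1 S=0
  [1] read 0x19 idx=4: raw=0x1C007 flags P=1 W=1 U=1 S=0
  [2] read 0x1C idx=24: raw=0x20007 flags P=1 W=1 U=1 S=0
  [3] read 0x20 idx=6: raw=0x21007 flags P=1 W=1 U=1 S=0
  ⇒ phys 0x21594  [4 reads]
#1 VA=0xF0000000978 (r,kernel):
  [0] read 0x15 idx=30: raw=0x22087 flags P=1 W=1 U=1 S=1
  ⇒ phys 0x22978 (huge @L0)  [1 reads]
#2 VA=0x3C1407291 (w,user):
  [0] read 0x15 idx=0: raw=0x25007 flags P=1 W=1 U=1 S=0
  [1] read 0x25 idx=15: raw=0x28007 flags P=1 W=1 U=1 S=0
  [2] read 0x28 idx=10: raw=0x29007 flags P=1 W=1 U=1 S=0
  [3] read 0x29 idx=7: raw=0x2C005 flags P=1 W=0 U=1 S=0
  ✗ PROTECTION_VIOLATION  [4 reads]
#3 VA=0xD8540C00B96 (w,user):
  [0] read 0x15 idx=27: raw=0x30007 flags P=1 W=1 U=1 S=0
  [1] read 0x30 idx=21: raw=0x34007 flags P=1 W=1 U=1 S=0
  [2] read 0x34 idx=6: raw=0x38007 flags P=1 W=1 U=1 S=0
  [3] read 0x38 idx=0: raw=0x39007 flags P=1 W=1 U=1 S=0
  ⇒ phys 0x39B96  [4 reads]

Access #0 PA: 0x21594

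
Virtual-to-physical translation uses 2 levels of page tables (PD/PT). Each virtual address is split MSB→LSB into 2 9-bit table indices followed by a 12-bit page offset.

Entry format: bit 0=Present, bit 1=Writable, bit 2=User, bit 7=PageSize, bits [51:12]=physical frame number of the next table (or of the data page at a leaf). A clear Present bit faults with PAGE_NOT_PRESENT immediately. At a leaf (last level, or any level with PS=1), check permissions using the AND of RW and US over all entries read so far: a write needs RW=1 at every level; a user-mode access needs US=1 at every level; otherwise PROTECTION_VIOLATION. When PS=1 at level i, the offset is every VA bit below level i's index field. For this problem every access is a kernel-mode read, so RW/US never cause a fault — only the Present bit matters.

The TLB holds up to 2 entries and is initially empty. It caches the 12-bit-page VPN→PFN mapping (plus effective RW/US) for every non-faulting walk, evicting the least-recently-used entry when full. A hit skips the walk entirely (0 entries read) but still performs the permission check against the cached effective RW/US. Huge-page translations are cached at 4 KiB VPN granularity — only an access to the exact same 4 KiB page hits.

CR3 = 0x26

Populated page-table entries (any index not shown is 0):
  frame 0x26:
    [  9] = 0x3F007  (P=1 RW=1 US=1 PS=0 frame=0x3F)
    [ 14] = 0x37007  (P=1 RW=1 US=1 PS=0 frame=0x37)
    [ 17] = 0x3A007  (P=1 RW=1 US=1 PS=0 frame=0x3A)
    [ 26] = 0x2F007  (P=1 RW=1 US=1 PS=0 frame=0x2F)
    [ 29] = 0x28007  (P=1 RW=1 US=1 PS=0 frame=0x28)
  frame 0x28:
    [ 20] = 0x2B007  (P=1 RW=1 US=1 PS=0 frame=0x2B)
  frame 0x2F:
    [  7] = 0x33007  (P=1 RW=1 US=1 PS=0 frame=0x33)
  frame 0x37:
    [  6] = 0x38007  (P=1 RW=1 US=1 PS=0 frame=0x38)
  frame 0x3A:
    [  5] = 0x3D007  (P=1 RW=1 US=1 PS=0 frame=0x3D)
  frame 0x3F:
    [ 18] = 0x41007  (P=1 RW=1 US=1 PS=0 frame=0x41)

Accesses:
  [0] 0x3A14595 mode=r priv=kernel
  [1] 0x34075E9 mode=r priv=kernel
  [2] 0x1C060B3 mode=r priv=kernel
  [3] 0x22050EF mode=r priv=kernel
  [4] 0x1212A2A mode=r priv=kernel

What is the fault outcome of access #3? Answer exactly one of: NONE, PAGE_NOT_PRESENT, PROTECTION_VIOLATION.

Walk each access:
#0 VA=0x3A14595 (r,kernel):
  lvl0: tbl 0x26, slot 29 ⇒ 0x28007 (P1/RW1/US1/PS0)
  lvl1: tbl 0x28, slot 20 ⇒ 0x2B007 (P1/RW1/US1/PS0)
  ⇒ phys 0x2B595  [2 reads]
#1 VA=0x34075E9 (r,kernel):
  lvl0: tbl 0x26, slot 26 ⇒ 0x2F007 (P1/RW1/US1/PS0)
  lvl1: tbl 0x2F, slot 7 ⇒ 0x33007 (P1/RW1/US1/PS0)
  ⇒ phys 0x335E9  [2 reads]
#2 VA=0x1C060B3 (r,kernel):
  lvl0: tbl 0x26, slot 14 ⇒ 0x37007 (P1/RW1/US1/PS0)
  lvl1: tbl 0x37, slot 6 ⇒ 0x38007 (P1/RW1/US1/PS0)
  ⇒ phys 0x380B3  [2 reads]
#3 VA=0x22050EF (r,kernel):
  lvl0: tbl 0x26, slot 17 ⇒ 0x3A007 (P1/RW1/US1/PS0)
  lvl1: tbl 0x3A, slot 5 ⇒ 0x3D007 (P1/RW1/US1/PS0)
  ⇒ phys 0x3D0EF  [2 reads]
#4 VA=0x1212A2A (r,kernel):
  lvl0: tbl 0x26, slot 9 ⇒ 0x3F007 (P1/RW1/US1/PS0)
  lvl1: tbl 0x3F, slot 18 ⇒ 0x41007 (P1/RW1/US1/PS0)
  ⇒ phys 0x41A2A  [2 reads]

Access #3 fault: NONE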